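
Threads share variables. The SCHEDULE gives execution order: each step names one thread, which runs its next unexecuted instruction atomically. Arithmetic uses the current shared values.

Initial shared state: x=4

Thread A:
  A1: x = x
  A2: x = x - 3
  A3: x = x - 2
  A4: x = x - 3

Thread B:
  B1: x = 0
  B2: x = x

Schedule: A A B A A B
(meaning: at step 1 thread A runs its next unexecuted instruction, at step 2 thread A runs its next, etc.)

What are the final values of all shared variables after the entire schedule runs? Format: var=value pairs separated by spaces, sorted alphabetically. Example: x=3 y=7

Step 1: thread A executes A1 (x = x). Shared: x=4. PCs: A@1 B@0
Step 2: thread A executes A2 (x = x - 3). Shared: x=1. PCs: A@2 B@0
Step 3: thread B executes B1 (x = 0). Shared: x=0. PCs: A@2 B@1
Step 4: thread A executes A3 (x = x - 2). Shared: x=-2. PCs: A@3 B@1
Step 5: thread A executes A4 (x = x - 3). Shared: x=-5. PCs: A@4 B@1
Step 6: thread B executes B2 (x = x). Shared: x=-5. PCs: A@4 B@2

Answer: x=-5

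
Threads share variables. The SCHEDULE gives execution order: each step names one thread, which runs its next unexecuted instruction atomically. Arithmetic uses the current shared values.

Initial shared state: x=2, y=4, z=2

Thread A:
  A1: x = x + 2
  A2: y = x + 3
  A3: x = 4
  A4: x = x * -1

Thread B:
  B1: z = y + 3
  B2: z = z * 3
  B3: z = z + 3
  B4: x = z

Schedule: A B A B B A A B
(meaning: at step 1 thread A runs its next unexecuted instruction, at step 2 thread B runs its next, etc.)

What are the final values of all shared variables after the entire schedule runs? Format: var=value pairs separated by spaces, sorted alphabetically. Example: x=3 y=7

Answer: x=24 y=7 z=24

Derivation:
Step 1: thread A executes A1 (x = x + 2). Shared: x=4 y=4 z=2. PCs: A@1 B@0
Step 2: thread B executes B1 (z = y + 3). Shared: x=4 y=4 z=7. PCs: A@1 B@1
Step 3: thread A executes A2 (y = x + 3). Shared: x=4 y=7 z=7. PCs: A@2 B@1
Step 4: thread B executes B2 (z = z * 3). Shared: x=4 y=7 z=21. PCs: A@2 B@2
Step 5: thread B executes B3 (z = z + 3). Shared: x=4 y=7 z=24. PCs: A@2 B@3
Step 6: thread A executes A3 (x = 4). Shared: x=4 y=7 z=24. PCs: A@3 B@3
Step 7: thread A executes A4 (x = x * -1). Shared: x=-4 y=7 z=24. PCs: A@4 B@3
Step 8: thread B executes B4 (x = z). Shared: x=24 y=7 z=24. PCs: A@4 B@4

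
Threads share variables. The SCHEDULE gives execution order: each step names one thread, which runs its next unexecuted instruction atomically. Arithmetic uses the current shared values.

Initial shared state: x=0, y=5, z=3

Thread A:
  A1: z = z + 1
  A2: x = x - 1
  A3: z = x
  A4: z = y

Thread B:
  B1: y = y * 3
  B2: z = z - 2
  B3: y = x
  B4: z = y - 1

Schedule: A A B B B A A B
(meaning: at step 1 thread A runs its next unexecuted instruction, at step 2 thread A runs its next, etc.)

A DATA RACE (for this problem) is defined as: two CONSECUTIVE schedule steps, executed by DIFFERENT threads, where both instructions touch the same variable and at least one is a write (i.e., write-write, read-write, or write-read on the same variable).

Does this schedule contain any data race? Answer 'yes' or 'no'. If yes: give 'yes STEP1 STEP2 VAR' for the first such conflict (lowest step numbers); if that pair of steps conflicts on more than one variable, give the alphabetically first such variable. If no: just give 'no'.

Steps 1,2: same thread (A). No race.
Steps 2,3: A(r=x,w=x) vs B(r=y,w=y). No conflict.
Steps 3,4: same thread (B). No race.
Steps 4,5: same thread (B). No race.
Steps 5,6: B(r=x,w=y) vs A(r=x,w=z). No conflict.
Steps 6,7: same thread (A). No race.
Steps 7,8: A(z = y) vs B(z = y - 1). RACE on z (W-W).
First conflict at steps 7,8.

Answer: yes 7 8 z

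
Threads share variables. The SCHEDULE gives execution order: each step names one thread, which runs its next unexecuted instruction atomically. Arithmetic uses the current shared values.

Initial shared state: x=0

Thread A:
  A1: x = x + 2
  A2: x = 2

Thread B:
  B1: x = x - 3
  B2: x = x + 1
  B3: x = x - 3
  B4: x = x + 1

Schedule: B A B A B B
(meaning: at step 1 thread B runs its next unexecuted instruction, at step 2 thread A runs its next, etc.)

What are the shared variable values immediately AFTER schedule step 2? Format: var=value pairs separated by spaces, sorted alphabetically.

Answer: x=-1

Derivation:
Step 1: thread B executes B1 (x = x - 3). Shared: x=-3. PCs: A@0 B@1
Step 2: thread A executes A1 (x = x + 2). Shared: x=-1. PCs: A@1 B@1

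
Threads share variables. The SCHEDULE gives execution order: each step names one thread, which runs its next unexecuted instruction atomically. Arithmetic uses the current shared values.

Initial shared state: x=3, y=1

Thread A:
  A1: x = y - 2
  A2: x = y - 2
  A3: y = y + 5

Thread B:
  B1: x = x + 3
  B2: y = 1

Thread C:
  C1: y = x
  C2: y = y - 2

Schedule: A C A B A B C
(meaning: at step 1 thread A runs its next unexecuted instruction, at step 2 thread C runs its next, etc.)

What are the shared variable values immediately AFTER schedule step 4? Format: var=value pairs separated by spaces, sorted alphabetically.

Answer: x=0 y=-1

Derivation:
Step 1: thread A executes A1 (x = y - 2). Shared: x=-1 y=1. PCs: A@1 B@0 C@0
Step 2: thread C executes C1 (y = x). Shared: x=-1 y=-1. PCs: A@1 B@0 C@1
Step 3: thread A executes A2 (x = y - 2). Shared: x=-3 y=-1. PCs: A@2 B@0 C@1
Step 4: thread B executes B1 (x = x + 3). Shared: x=0 y=-1. PCs: A@2 B@1 C@1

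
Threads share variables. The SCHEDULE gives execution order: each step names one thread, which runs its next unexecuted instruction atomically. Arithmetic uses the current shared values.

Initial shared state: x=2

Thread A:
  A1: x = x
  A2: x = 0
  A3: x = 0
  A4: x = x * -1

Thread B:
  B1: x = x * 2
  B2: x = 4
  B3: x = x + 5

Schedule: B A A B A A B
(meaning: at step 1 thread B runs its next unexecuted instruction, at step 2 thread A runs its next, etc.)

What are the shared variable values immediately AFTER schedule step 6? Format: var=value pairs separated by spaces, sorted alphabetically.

Answer: x=0

Derivation:
Step 1: thread B executes B1 (x = x * 2). Shared: x=4. PCs: A@0 B@1
Step 2: thread A executes A1 (x = x). Shared: x=4. PCs: A@1 B@1
Step 3: thread A executes A2 (x = 0). Shared: x=0. PCs: A@2 B@1
Step 4: thread B executes B2 (x = 4). Shared: x=4. PCs: A@2 B@2
Step 5: thread A executes A3 (x = 0). Shared: x=0. PCs: A@3 B@2
Step 6: thread A executes A4 (x = x * -1). Shared: x=0. PCs: A@4 B@2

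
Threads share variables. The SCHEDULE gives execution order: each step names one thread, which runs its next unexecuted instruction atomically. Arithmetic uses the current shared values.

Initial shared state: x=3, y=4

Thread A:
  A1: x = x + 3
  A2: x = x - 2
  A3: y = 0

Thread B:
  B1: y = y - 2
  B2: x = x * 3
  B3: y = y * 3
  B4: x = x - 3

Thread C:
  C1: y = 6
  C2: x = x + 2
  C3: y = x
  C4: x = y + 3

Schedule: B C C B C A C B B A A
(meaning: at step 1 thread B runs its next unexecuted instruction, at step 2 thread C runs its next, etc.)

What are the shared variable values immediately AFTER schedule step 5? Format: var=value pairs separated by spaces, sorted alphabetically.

Answer: x=15 y=15

Derivation:
Step 1: thread B executes B1 (y = y - 2). Shared: x=3 y=2. PCs: A@0 B@1 C@0
Step 2: thread C executes C1 (y = 6). Shared: x=3 y=6. PCs: A@0 B@1 C@1
Step 3: thread C executes C2 (x = x + 2). Shared: x=5 y=6. PCs: A@0 B@1 C@2
Step 4: thread B executes B2 (x = x * 3). Shared: x=15 y=6. PCs: A@0 B@2 C@2
Step 5: thread C executes C3 (y = x). Shared: x=15 y=15. PCs: A@0 B@2 C@3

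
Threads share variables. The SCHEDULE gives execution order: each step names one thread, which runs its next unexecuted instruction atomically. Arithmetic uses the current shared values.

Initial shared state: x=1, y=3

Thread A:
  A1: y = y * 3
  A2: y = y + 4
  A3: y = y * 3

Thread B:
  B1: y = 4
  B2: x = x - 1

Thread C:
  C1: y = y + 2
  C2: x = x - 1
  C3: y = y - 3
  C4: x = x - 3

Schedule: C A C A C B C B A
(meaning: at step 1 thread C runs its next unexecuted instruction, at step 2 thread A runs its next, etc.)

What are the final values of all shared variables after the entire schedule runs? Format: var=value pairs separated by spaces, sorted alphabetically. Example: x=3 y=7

Answer: x=-4 y=12

Derivation:
Step 1: thread C executes C1 (y = y + 2). Shared: x=1 y=5. PCs: A@0 B@0 C@1
Step 2: thread A executes A1 (y = y * 3). Shared: x=1 y=15. PCs: A@1 B@0 C@1
Step 3: thread C executes C2 (x = x - 1). Shared: x=0 y=15. PCs: A@1 B@0 C@2
Step 4: thread A executes A2 (y = y + 4). Shared: x=0 y=19. PCs: A@2 B@0 C@2
Step 5: thread C executes C3 (y = y - 3). Shared: x=0 y=16. PCs: A@2 B@0 C@3
Step 6: thread B executes B1 (y = 4). Shared: x=0 y=4. PCs: A@2 B@1 C@3
Step 7: thread C executes C4 (x = x - 3). Shared: x=-3 y=4. PCs: A@2 B@1 C@4
Step 8: thread B executes B2 (x = x - 1). Shared: x=-4 y=4. PCs: A@2 B@2 C@4
Step 9: thread A executes A3 (y = y * 3). Shared: x=-4 y=12. PCs: A@3 B@2 C@4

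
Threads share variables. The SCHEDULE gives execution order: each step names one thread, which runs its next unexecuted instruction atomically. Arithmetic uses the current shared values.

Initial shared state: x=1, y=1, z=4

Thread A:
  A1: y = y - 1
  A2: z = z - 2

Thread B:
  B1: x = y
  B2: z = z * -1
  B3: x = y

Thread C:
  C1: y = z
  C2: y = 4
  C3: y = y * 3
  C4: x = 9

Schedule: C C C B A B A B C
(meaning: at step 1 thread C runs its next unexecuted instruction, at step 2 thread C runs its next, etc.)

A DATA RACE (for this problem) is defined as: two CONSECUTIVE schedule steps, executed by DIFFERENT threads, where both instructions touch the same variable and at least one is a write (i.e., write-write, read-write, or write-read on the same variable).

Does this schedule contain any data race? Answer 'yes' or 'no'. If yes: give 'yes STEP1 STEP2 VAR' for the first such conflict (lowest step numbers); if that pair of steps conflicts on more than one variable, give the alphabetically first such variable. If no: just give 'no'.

Steps 1,2: same thread (C). No race.
Steps 2,3: same thread (C). No race.
Steps 3,4: C(y = y * 3) vs B(x = y). RACE on y (W-R).
Steps 4,5: B(x = y) vs A(y = y - 1). RACE on y (R-W).
Steps 5,6: A(r=y,w=y) vs B(r=z,w=z). No conflict.
Steps 6,7: B(z = z * -1) vs A(z = z - 2). RACE on z (W-W).
Steps 7,8: A(r=z,w=z) vs B(r=y,w=x). No conflict.
Steps 8,9: B(x = y) vs C(x = 9). RACE on x (W-W).
First conflict at steps 3,4.

Answer: yes 3 4 y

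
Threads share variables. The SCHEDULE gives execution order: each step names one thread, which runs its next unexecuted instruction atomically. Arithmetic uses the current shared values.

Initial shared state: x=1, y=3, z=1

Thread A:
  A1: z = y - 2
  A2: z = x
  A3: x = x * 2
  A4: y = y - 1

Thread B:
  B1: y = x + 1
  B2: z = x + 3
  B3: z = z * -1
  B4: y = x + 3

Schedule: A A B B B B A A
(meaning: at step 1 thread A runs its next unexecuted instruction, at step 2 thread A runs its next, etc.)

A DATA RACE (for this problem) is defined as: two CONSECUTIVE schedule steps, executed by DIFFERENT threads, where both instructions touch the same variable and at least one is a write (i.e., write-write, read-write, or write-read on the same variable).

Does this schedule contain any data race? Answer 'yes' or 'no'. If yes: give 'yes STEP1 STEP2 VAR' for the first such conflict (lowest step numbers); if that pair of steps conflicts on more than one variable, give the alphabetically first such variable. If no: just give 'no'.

Answer: yes 6 7 x

Derivation:
Steps 1,2: same thread (A). No race.
Steps 2,3: A(r=x,w=z) vs B(r=x,w=y). No conflict.
Steps 3,4: same thread (B). No race.
Steps 4,5: same thread (B). No race.
Steps 5,6: same thread (B). No race.
Steps 6,7: B(y = x + 3) vs A(x = x * 2). RACE on x (R-W).
Steps 7,8: same thread (A). No race.
First conflict at steps 6,7.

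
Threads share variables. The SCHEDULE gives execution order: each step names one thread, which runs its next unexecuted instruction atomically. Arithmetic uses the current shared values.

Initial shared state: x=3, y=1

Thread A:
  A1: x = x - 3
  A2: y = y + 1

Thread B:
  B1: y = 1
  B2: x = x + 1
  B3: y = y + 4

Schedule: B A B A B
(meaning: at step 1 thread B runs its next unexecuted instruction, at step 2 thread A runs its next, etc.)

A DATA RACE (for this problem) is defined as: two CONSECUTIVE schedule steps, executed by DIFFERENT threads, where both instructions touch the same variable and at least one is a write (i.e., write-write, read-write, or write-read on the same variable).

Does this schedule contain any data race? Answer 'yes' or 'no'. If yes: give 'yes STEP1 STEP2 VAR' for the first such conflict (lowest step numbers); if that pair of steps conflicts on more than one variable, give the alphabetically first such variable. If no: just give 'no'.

Answer: yes 2 3 x

Derivation:
Steps 1,2: B(r=-,w=y) vs A(r=x,w=x). No conflict.
Steps 2,3: A(x = x - 3) vs B(x = x + 1). RACE on x (W-W).
Steps 3,4: B(r=x,w=x) vs A(r=y,w=y). No conflict.
Steps 4,5: A(y = y + 1) vs B(y = y + 4). RACE on y (W-W).
First conflict at steps 2,3.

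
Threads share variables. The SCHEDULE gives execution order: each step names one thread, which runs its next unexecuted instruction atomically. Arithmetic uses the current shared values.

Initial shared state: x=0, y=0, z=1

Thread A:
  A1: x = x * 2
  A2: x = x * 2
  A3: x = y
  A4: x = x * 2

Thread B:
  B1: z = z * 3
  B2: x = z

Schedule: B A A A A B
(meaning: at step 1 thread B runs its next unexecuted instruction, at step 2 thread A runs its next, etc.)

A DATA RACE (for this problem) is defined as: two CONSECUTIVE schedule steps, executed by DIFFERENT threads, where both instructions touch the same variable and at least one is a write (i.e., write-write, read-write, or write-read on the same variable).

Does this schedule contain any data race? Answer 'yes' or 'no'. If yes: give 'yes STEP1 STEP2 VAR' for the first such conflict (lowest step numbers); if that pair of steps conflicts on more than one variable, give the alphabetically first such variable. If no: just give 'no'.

Steps 1,2: B(r=z,w=z) vs A(r=x,w=x). No conflict.
Steps 2,3: same thread (A). No race.
Steps 3,4: same thread (A). No race.
Steps 4,5: same thread (A). No race.
Steps 5,6: A(x = x * 2) vs B(x = z). RACE on x (W-W).
First conflict at steps 5,6.

Answer: yes 5 6 x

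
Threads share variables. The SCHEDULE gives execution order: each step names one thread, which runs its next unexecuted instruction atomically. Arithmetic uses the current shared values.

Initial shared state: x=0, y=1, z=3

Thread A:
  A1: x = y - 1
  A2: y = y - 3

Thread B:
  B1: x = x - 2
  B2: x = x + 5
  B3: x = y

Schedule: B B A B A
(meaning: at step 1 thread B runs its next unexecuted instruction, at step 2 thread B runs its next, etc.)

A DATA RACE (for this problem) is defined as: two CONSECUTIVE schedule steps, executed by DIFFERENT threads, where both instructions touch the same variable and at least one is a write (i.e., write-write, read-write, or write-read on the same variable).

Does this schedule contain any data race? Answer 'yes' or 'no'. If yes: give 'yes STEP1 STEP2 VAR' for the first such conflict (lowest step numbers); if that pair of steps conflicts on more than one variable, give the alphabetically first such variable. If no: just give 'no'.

Answer: yes 2 3 x

Derivation:
Steps 1,2: same thread (B). No race.
Steps 2,3: B(x = x + 5) vs A(x = y - 1). RACE on x (W-W).
Steps 3,4: A(x = y - 1) vs B(x = y). RACE on x (W-W).
Steps 4,5: B(x = y) vs A(y = y - 3). RACE on y (R-W).
First conflict at steps 2,3.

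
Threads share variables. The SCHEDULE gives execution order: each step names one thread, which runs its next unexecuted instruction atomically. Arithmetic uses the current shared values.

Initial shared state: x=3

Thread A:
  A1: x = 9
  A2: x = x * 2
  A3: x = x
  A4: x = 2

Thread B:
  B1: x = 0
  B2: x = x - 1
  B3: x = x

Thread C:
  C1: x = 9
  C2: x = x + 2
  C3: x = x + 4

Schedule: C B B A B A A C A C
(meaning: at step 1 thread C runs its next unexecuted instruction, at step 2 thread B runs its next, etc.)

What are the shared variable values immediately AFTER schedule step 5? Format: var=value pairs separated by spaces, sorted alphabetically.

Answer: x=9

Derivation:
Step 1: thread C executes C1 (x = 9). Shared: x=9. PCs: A@0 B@0 C@1
Step 2: thread B executes B1 (x = 0). Shared: x=0. PCs: A@0 B@1 C@1
Step 3: thread B executes B2 (x = x - 1). Shared: x=-1. PCs: A@0 B@2 C@1
Step 4: thread A executes A1 (x = 9). Shared: x=9. PCs: A@1 B@2 C@1
Step 5: thread B executes B3 (x = x). Shared: x=9. PCs: A@1 B@3 C@1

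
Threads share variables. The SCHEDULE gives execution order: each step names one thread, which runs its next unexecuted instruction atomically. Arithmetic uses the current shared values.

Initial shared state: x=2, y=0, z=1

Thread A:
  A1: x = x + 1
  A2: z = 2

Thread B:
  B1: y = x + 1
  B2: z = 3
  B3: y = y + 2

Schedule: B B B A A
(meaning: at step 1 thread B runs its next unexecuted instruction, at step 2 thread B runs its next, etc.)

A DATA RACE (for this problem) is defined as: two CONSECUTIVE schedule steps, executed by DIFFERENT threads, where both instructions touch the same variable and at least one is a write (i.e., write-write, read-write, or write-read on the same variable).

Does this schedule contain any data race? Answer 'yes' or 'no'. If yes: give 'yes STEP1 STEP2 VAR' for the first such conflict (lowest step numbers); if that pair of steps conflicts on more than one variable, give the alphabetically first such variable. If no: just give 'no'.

Answer: no

Derivation:
Steps 1,2: same thread (B). No race.
Steps 2,3: same thread (B). No race.
Steps 3,4: B(r=y,w=y) vs A(r=x,w=x). No conflict.
Steps 4,5: same thread (A). No race.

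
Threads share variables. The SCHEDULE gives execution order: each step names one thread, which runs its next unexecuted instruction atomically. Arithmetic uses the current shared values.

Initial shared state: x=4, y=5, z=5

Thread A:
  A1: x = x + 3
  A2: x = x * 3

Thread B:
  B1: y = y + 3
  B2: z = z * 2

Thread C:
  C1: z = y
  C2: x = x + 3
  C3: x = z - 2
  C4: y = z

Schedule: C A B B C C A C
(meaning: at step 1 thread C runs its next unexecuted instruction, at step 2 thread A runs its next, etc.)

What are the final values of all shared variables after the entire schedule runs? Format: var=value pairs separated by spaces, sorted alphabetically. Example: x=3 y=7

Answer: x=24 y=10 z=10

Derivation:
Step 1: thread C executes C1 (z = y). Shared: x=4 y=5 z=5. PCs: A@0 B@0 C@1
Step 2: thread A executes A1 (x = x + 3). Shared: x=7 y=5 z=5. PCs: A@1 B@0 C@1
Step 3: thread B executes B1 (y = y + 3). Shared: x=7 y=8 z=5. PCs: A@1 B@1 C@1
Step 4: thread B executes B2 (z = z * 2). Shared: x=7 y=8 z=10. PCs: A@1 B@2 C@1
Step 5: thread C executes C2 (x = x + 3). Shared: x=10 y=8 z=10. PCs: A@1 B@2 C@2
Step 6: thread C executes C3 (x = z - 2). Shared: x=8 y=8 z=10. PCs: A@1 B@2 C@3
Step 7: thread A executes A2 (x = x * 3). Shared: x=24 y=8 z=10. PCs: A@2 B@2 C@3
Step 8: thread C executes C4 (y = z). Shared: x=24 y=10 z=10. PCs: A@2 B@2 C@4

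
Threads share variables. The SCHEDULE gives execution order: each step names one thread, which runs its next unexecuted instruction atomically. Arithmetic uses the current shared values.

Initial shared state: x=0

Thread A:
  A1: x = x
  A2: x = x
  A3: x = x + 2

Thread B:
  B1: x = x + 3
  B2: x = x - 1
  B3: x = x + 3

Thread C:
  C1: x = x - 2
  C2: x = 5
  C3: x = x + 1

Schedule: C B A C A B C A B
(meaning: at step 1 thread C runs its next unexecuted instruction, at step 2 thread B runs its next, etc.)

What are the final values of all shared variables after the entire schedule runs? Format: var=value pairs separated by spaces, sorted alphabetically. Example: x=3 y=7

Answer: x=10

Derivation:
Step 1: thread C executes C1 (x = x - 2). Shared: x=-2. PCs: A@0 B@0 C@1
Step 2: thread B executes B1 (x = x + 3). Shared: x=1. PCs: A@0 B@1 C@1
Step 3: thread A executes A1 (x = x). Shared: x=1. PCs: A@1 B@1 C@1
Step 4: thread C executes C2 (x = 5). Shared: x=5. PCs: A@1 B@1 C@2
Step 5: thread A executes A2 (x = x). Shared: x=5. PCs: A@2 B@1 C@2
Step 6: thread B executes B2 (x = x - 1). Shared: x=4. PCs: A@2 B@2 C@2
Step 7: thread C executes C3 (x = x + 1). Shared: x=5. PCs: A@2 B@2 C@3
Step 8: thread A executes A3 (x = x + 2). Shared: x=7. PCs: A@3 B@2 C@3
Step 9: thread B executes B3 (x = x + 3). Shared: x=10. PCs: A@3 B@3 C@3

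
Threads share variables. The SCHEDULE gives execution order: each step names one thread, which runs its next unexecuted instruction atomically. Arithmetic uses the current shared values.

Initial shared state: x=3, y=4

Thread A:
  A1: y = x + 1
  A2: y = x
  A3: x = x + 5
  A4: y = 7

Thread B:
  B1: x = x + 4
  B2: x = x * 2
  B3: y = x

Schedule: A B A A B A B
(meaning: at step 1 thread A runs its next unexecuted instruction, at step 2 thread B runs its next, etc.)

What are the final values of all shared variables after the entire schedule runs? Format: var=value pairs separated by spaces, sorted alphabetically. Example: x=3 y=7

Answer: x=24 y=24

Derivation:
Step 1: thread A executes A1 (y = x + 1). Shared: x=3 y=4. PCs: A@1 B@0
Step 2: thread B executes B1 (x = x + 4). Shared: x=7 y=4. PCs: A@1 B@1
Step 3: thread A executes A2 (y = x). Shared: x=7 y=7. PCs: A@2 B@1
Step 4: thread A executes A3 (x = x + 5). Shared: x=12 y=7. PCs: A@3 B@1
Step 5: thread B executes B2 (x = x * 2). Shared: x=24 y=7. PCs: A@3 B@2
Step 6: thread A executes A4 (y = 7). Shared: x=24 y=7. PCs: A@4 B@2
Step 7: thread B executes B3 (y = x). Shared: x=24 y=24. PCs: A@4 B@3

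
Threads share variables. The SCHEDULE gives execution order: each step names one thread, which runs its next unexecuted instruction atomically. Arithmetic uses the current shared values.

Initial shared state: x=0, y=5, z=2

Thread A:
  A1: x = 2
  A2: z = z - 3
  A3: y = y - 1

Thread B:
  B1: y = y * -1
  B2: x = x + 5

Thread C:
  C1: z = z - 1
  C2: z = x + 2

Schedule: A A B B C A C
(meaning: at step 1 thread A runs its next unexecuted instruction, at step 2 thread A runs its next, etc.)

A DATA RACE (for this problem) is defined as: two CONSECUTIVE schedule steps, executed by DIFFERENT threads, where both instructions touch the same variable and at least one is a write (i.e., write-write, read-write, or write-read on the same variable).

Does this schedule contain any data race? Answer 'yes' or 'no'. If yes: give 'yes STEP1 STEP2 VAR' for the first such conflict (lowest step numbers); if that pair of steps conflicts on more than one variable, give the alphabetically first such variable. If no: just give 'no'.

Steps 1,2: same thread (A). No race.
Steps 2,3: A(r=z,w=z) vs B(r=y,w=y). No conflict.
Steps 3,4: same thread (B). No race.
Steps 4,5: B(r=x,w=x) vs C(r=z,w=z). No conflict.
Steps 5,6: C(r=z,w=z) vs A(r=y,w=y). No conflict.
Steps 6,7: A(r=y,w=y) vs C(r=x,w=z). No conflict.

Answer: no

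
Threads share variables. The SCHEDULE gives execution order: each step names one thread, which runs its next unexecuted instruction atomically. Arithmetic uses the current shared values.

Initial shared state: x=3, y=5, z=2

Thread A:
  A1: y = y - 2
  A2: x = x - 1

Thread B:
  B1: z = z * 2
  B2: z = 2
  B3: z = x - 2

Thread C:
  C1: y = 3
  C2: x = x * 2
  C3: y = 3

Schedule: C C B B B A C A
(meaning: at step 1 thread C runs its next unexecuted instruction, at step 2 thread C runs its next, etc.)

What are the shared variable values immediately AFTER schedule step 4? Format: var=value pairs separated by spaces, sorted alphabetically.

Answer: x=6 y=3 z=2

Derivation:
Step 1: thread C executes C1 (y = 3). Shared: x=3 y=3 z=2. PCs: A@0 B@0 C@1
Step 2: thread C executes C2 (x = x * 2). Shared: x=6 y=3 z=2. PCs: A@0 B@0 C@2
Step 3: thread B executes B1 (z = z * 2). Shared: x=6 y=3 z=4. PCs: A@0 B@1 C@2
Step 4: thread B executes B2 (z = 2). Shared: x=6 y=3 z=2. PCs: A@0 B@2 C@2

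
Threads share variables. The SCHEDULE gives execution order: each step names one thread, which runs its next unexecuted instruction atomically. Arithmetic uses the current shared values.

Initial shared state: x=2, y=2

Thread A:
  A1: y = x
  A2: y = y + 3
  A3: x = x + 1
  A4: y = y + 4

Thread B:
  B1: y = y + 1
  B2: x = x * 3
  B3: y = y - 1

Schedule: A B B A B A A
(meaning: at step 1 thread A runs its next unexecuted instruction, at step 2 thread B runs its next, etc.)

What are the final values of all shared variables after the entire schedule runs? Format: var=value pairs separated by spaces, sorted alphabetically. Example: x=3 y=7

Answer: x=7 y=9

Derivation:
Step 1: thread A executes A1 (y = x). Shared: x=2 y=2. PCs: A@1 B@0
Step 2: thread B executes B1 (y = y + 1). Shared: x=2 y=3. PCs: A@1 B@1
Step 3: thread B executes B2 (x = x * 3). Shared: x=6 y=3. PCs: A@1 B@2
Step 4: thread A executes A2 (y = y + 3). Shared: x=6 y=6. PCs: A@2 B@2
Step 5: thread B executes B3 (y = y - 1). Shared: x=6 y=5. PCs: A@2 B@3
Step 6: thread A executes A3 (x = x + 1). Shared: x=7 y=5. PCs: A@3 B@3
Step 7: thread A executes A4 (y = y + 4). Shared: x=7 y=9. PCs: A@4 B@3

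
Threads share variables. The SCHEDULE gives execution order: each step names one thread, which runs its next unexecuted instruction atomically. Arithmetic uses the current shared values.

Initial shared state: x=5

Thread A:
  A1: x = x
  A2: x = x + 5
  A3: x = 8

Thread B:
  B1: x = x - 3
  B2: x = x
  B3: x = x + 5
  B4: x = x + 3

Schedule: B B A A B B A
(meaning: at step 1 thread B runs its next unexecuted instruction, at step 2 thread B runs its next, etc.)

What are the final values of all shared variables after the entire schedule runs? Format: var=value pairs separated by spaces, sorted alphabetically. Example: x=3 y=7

Answer: x=8

Derivation:
Step 1: thread B executes B1 (x = x - 3). Shared: x=2. PCs: A@0 B@1
Step 2: thread B executes B2 (x = x). Shared: x=2. PCs: A@0 B@2
Step 3: thread A executes A1 (x = x). Shared: x=2. PCs: A@1 B@2
Step 4: thread A executes A2 (x = x + 5). Shared: x=7. PCs: A@2 B@2
Step 5: thread B executes B3 (x = x + 5). Shared: x=12. PCs: A@2 B@3
Step 6: thread B executes B4 (x = x + 3). Shared: x=15. PCs: A@2 B@4
Step 7: thread A executes A3 (x = 8). Shared: x=8. PCs: A@3 B@4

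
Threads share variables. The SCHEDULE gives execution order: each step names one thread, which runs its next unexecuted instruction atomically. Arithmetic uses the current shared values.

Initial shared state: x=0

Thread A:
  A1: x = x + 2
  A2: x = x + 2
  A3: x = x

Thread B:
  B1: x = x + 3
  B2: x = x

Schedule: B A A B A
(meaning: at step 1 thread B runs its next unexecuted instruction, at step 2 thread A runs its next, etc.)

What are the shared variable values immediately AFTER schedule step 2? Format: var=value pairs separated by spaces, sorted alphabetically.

Answer: x=5

Derivation:
Step 1: thread B executes B1 (x = x + 3). Shared: x=3. PCs: A@0 B@1
Step 2: thread A executes A1 (x = x + 2). Shared: x=5. PCs: A@1 B@1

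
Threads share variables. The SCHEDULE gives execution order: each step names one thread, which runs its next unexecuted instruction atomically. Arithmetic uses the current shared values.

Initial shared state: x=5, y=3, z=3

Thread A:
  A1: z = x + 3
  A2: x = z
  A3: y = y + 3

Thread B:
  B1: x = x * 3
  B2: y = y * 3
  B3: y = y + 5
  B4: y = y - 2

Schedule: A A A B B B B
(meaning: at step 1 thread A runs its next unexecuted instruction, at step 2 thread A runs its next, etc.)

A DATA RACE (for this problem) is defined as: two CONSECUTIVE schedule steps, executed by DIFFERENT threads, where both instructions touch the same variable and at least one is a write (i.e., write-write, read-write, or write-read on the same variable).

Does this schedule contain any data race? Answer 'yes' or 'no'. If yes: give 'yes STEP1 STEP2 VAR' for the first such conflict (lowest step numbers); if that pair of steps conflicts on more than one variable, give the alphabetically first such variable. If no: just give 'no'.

Steps 1,2: same thread (A). No race.
Steps 2,3: same thread (A). No race.
Steps 3,4: A(r=y,w=y) vs B(r=x,w=x). No conflict.
Steps 4,5: same thread (B). No race.
Steps 5,6: same thread (B). No race.
Steps 6,7: same thread (B). No race.

Answer: no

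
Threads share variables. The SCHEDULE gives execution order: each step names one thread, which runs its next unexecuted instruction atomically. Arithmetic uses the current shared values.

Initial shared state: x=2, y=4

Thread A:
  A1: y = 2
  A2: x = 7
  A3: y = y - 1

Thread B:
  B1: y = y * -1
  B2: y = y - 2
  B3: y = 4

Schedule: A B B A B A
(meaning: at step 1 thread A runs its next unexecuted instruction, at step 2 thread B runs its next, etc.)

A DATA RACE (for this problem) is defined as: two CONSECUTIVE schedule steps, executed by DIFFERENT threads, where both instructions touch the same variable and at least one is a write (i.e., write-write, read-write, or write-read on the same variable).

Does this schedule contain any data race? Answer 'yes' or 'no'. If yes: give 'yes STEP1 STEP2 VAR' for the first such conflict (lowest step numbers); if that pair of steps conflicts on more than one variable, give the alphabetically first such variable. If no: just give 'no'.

Steps 1,2: A(y = 2) vs B(y = y * -1). RACE on y (W-W).
Steps 2,3: same thread (B). No race.
Steps 3,4: B(r=y,w=y) vs A(r=-,w=x). No conflict.
Steps 4,5: A(r=-,w=x) vs B(r=-,w=y). No conflict.
Steps 5,6: B(y = 4) vs A(y = y - 1). RACE on y (W-W).
First conflict at steps 1,2.

Answer: yes 1 2 y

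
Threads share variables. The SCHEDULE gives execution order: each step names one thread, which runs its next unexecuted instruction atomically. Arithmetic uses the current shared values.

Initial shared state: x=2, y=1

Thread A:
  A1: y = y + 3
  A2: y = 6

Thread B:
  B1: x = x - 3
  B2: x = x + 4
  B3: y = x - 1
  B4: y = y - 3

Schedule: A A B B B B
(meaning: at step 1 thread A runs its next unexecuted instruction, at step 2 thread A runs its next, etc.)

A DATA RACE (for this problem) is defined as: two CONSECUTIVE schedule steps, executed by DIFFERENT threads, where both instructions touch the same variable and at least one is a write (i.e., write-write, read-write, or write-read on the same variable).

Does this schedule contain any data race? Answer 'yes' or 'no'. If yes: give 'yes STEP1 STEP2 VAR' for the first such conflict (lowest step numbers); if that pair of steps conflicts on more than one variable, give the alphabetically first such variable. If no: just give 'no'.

Answer: no

Derivation:
Steps 1,2: same thread (A). No race.
Steps 2,3: A(r=-,w=y) vs B(r=x,w=x). No conflict.
Steps 3,4: same thread (B). No race.
Steps 4,5: same thread (B). No race.
Steps 5,6: same thread (B). No race.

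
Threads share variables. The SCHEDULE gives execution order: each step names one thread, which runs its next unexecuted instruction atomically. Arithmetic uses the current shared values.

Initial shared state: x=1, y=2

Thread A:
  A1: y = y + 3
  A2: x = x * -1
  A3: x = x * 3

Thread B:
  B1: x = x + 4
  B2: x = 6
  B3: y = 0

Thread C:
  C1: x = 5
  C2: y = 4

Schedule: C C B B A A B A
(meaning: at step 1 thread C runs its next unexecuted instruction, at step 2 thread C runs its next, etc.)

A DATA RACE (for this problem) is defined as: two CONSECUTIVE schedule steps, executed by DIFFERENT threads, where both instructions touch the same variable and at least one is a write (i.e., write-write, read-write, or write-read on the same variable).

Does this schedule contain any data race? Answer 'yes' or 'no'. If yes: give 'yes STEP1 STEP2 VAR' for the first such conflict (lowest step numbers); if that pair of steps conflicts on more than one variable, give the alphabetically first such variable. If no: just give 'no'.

Answer: no

Derivation:
Steps 1,2: same thread (C). No race.
Steps 2,3: C(r=-,w=y) vs B(r=x,w=x). No conflict.
Steps 3,4: same thread (B). No race.
Steps 4,5: B(r=-,w=x) vs A(r=y,w=y). No conflict.
Steps 5,6: same thread (A). No race.
Steps 6,7: A(r=x,w=x) vs B(r=-,w=y). No conflict.
Steps 7,8: B(r=-,w=y) vs A(r=x,w=x). No conflict.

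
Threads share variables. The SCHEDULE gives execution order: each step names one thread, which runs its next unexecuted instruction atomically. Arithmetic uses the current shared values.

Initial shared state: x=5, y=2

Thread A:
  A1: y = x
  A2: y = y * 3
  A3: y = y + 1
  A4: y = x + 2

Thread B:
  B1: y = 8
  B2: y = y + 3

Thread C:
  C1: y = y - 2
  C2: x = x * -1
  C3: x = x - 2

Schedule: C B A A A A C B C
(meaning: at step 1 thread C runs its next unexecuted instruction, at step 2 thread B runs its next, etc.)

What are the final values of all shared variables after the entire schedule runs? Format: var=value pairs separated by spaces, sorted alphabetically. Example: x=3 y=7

Step 1: thread C executes C1 (y = y - 2). Shared: x=5 y=0. PCs: A@0 B@0 C@1
Step 2: thread B executes B1 (y = 8). Shared: x=5 y=8. PCs: A@0 B@1 C@1
Step 3: thread A executes A1 (y = x). Shared: x=5 y=5. PCs: A@1 B@1 C@1
Step 4: thread A executes A2 (y = y * 3). Shared: x=5 y=15. PCs: A@2 B@1 C@1
Step 5: thread A executes A3 (y = y + 1). Shared: x=5 y=16. PCs: A@3 B@1 C@1
Step 6: thread A executes A4 (y = x + 2). Shared: x=5 y=7. PCs: A@4 B@1 C@1
Step 7: thread C executes C2 (x = x * -1). Shared: x=-5 y=7. PCs: A@4 B@1 C@2
Step 8: thread B executes B2 (y = y + 3). Shared: x=-5 y=10. PCs: A@4 B@2 C@2
Step 9: thread C executes C3 (x = x - 2). Shared: x=-7 y=10. PCs: A@4 B@2 C@3

Answer: x=-7 y=10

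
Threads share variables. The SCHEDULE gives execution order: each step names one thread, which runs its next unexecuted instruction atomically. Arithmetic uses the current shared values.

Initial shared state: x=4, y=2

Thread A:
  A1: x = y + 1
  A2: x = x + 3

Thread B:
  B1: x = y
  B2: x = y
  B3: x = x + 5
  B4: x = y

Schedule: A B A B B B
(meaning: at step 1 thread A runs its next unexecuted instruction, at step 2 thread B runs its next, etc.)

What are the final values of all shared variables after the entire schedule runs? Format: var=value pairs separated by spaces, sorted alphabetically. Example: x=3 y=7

Step 1: thread A executes A1 (x = y + 1). Shared: x=3 y=2. PCs: A@1 B@0
Step 2: thread B executes B1 (x = y). Shared: x=2 y=2. PCs: A@1 B@1
Step 3: thread A executes A2 (x = x + 3). Shared: x=5 y=2. PCs: A@2 B@1
Step 4: thread B executes B2 (x = y). Shared: x=2 y=2. PCs: A@2 B@2
Step 5: thread B executes B3 (x = x + 5). Shared: x=7 y=2. PCs: A@2 B@3
Step 6: thread B executes B4 (x = y). Shared: x=2 y=2. PCs: A@2 B@4

Answer: x=2 y=2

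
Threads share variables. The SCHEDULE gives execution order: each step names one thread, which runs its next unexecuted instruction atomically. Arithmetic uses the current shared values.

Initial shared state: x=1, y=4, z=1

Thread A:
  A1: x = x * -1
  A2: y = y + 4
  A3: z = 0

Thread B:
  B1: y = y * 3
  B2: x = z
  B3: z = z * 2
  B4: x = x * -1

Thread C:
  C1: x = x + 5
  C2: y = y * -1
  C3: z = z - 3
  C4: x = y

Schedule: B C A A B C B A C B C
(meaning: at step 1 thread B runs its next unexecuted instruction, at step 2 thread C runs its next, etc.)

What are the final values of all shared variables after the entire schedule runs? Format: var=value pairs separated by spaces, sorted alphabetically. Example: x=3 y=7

Step 1: thread B executes B1 (y = y * 3). Shared: x=1 y=12 z=1. PCs: A@0 B@1 C@0
Step 2: thread C executes C1 (x = x + 5). Shared: x=6 y=12 z=1. PCs: A@0 B@1 C@1
Step 3: thread A executes A1 (x = x * -1). Shared: x=-6 y=12 z=1. PCs: A@1 B@1 C@1
Step 4: thread A executes A2 (y = y + 4). Shared: x=-6 y=16 z=1. PCs: A@2 B@1 C@1
Step 5: thread B executes B2 (x = z). Shared: x=1 y=16 z=1. PCs: A@2 B@2 C@1
Step 6: thread C executes C2 (y = y * -1). Shared: x=1 y=-16 z=1. PCs: A@2 B@2 C@2
Step 7: thread B executes B3 (z = z * 2). Shared: x=1 y=-16 z=2. PCs: A@2 B@3 C@2
Step 8: thread A executes A3 (z = 0). Shared: x=1 y=-16 z=0. PCs: A@3 B@3 C@2
Step 9: thread C executes C3 (z = z - 3). Shared: x=1 y=-16 z=-3. PCs: A@3 B@3 C@3
Step 10: thread B executes B4 (x = x * -1). Shared: x=-1 y=-16 z=-3. PCs: A@3 B@4 C@3
Step 11: thread C executes C4 (x = y). Shared: x=-16 y=-16 z=-3. PCs: A@3 B@4 C@4

Answer: x=-16 y=-16 z=-3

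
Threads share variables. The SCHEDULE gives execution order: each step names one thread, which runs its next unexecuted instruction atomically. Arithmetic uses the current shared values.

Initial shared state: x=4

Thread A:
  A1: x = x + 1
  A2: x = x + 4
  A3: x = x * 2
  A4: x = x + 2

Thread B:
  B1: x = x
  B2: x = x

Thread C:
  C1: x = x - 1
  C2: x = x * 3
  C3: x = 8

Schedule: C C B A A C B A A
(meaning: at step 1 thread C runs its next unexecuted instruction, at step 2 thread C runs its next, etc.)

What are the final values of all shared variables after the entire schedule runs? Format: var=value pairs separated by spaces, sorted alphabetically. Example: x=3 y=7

Answer: x=18

Derivation:
Step 1: thread C executes C1 (x = x - 1). Shared: x=3. PCs: A@0 B@0 C@1
Step 2: thread C executes C2 (x = x * 3). Shared: x=9. PCs: A@0 B@0 C@2
Step 3: thread B executes B1 (x = x). Shared: x=9. PCs: A@0 B@1 C@2
Step 4: thread A executes A1 (x = x + 1). Shared: x=10. PCs: A@1 B@1 C@2
Step 5: thread A executes A2 (x = x + 4). Shared: x=14. PCs: A@2 B@1 C@2
Step 6: thread C executes C3 (x = 8). Shared: x=8. PCs: A@2 B@1 C@3
Step 7: thread B executes B2 (x = x). Shared: x=8. PCs: A@2 B@2 C@3
Step 8: thread A executes A3 (x = x * 2). Shared: x=16. PCs: A@3 B@2 C@3
Step 9: thread A executes A4 (x = x + 2). Shared: x=18. PCs: A@4 B@2 C@3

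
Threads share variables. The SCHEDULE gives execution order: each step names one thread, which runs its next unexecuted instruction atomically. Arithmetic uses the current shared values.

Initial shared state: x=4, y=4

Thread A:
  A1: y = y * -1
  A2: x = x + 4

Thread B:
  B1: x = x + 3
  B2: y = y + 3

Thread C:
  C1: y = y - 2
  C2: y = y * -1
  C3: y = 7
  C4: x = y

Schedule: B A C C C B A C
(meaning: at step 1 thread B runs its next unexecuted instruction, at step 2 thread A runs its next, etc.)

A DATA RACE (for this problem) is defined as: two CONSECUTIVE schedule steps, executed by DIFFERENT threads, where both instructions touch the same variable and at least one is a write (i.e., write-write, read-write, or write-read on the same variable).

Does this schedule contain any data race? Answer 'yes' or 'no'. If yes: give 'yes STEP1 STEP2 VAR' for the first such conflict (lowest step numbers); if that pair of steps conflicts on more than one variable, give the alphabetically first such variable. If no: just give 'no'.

Steps 1,2: B(r=x,w=x) vs A(r=y,w=y). No conflict.
Steps 2,3: A(y = y * -1) vs C(y = y - 2). RACE on y (W-W).
Steps 3,4: same thread (C). No race.
Steps 4,5: same thread (C). No race.
Steps 5,6: C(y = 7) vs B(y = y + 3). RACE on y (W-W).
Steps 6,7: B(r=y,w=y) vs A(r=x,w=x). No conflict.
Steps 7,8: A(x = x + 4) vs C(x = y). RACE on x (W-W).
First conflict at steps 2,3.

Answer: yes 2 3 y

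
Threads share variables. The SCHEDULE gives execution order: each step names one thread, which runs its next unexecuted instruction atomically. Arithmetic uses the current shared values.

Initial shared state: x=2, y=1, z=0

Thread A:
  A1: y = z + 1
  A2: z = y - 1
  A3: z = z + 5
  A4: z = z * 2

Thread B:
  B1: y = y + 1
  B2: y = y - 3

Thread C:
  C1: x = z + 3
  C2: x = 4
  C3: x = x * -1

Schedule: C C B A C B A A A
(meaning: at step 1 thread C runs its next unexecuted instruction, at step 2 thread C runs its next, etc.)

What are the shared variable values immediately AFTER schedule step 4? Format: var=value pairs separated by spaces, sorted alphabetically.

Answer: x=4 y=1 z=0

Derivation:
Step 1: thread C executes C1 (x = z + 3). Shared: x=3 y=1 z=0. PCs: A@0 B@0 C@1
Step 2: thread C executes C2 (x = 4). Shared: x=4 y=1 z=0. PCs: A@0 B@0 C@2
Step 3: thread B executes B1 (y = y + 1). Shared: x=4 y=2 z=0. PCs: A@0 B@1 C@2
Step 4: thread A executes A1 (y = z + 1). Shared: x=4 y=1 z=0. PCs: A@1 B@1 C@2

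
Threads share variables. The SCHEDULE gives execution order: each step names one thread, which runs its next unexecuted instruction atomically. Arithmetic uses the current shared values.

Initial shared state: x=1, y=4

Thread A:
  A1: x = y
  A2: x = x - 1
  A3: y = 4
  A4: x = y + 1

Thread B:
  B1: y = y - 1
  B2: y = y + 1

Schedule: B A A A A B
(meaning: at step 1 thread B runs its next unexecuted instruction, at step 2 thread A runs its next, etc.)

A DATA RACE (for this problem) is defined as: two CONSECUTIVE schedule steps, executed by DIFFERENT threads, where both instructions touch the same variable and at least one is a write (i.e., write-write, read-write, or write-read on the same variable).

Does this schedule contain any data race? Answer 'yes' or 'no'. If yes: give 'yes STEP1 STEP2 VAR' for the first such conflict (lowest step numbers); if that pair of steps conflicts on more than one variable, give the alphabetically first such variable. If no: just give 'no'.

Answer: yes 1 2 y

Derivation:
Steps 1,2: B(y = y - 1) vs A(x = y). RACE on y (W-R).
Steps 2,3: same thread (A). No race.
Steps 3,4: same thread (A). No race.
Steps 4,5: same thread (A). No race.
Steps 5,6: A(x = y + 1) vs B(y = y + 1). RACE on y (R-W).
First conflict at steps 1,2.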